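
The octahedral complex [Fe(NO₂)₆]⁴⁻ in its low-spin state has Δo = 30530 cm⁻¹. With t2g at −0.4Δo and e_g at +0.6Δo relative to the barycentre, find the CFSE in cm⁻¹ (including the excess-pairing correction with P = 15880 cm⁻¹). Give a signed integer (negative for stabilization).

-41512

Each NO₂⁻ contributes -1; 6 × (-1) = -6. With overall charge -4, Fe is in the +2 oxidation state.
Fe²⁺: group 8, so d-count = 8 − 2 = 6.
Electron filling gives t2g^6 e_g^0.
CFSE(orbital) = 6×(-0.4Δo) + 0×(0.6Δo) = -2.4Δo; with Δo = 30530 cm⁻¹ that is -73272 cm⁻¹.
High-spin d⁶ would be t2g^4 e_g^2 with 1 pair; low-spin has 3, so 2 excess pairs cost +2P = +31760 cm⁻¹.
Combining: -73272 + 31760 = -41512 cm⁻¹.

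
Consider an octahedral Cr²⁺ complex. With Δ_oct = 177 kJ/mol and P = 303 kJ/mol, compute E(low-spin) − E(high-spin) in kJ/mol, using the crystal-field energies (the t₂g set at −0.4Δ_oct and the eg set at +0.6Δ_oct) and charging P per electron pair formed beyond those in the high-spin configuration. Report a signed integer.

Cr sits in group 6; removing 2 electrons leaves Cr²⁺ with 6 − 2 = 4 d electrons.
High-spin: t₂g³ eg¹, CFSE = -0.6Δ_oct = -106 kJ/mol.
For low-spin the configuration is t₂g⁴ eg⁰: orbital energy -1.6 × 177 = -283 kJ/mol, and 1 additional pair relative to high-spin adds 303 kJ/mol, giving 20 kJ/mol.
The difference is 20 − (-106) = 126 kJ/mol, so high-spin lies lower.

126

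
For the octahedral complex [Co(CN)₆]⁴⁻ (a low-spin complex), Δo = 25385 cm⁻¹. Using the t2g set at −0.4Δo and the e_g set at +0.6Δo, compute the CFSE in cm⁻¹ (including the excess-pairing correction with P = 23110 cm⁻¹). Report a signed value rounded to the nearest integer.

-22583

Each CN⁻ contributes -1; 6 × (-1) = -6. With overall charge -4, Co is in the +2 oxidation state.
Co²⁺: group 9, so d-count = 9 − 2 = 7.
Configuration: t2g^6 e_g^1.
CFSE(orbital) = 6×(-0.4Δo) + 1×(0.6Δo) = -1.8Δo; with Δo = 25385 cm⁻¹ that is -45693 cm⁻¹.
Relative to high-spin t2g^5 e_g^2 (2 paired), the low-spin configuration has 1 additional pair, contributing +1 × 23110 = +23110 cm⁻¹.
Overall CFSE = -45693 + 23110 = -22583 cm⁻¹.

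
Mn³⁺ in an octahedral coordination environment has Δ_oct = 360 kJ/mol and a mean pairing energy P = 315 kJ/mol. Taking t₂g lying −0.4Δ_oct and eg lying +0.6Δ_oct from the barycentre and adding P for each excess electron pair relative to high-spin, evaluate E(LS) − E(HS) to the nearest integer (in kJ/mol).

Mn sits in group 7; removing 3 electrons leaves Mn³⁺ with 7 − 3 = 4 d electrons.
High-spin d⁴ fills as t₂g³ eg¹ with CFSE 3(−0.4) + 1(+0.6) = -0.6Δ_oct = -216 kJ/mol.
For low-spin the configuration is t₂g⁴ eg⁰: orbital energy -1.6 × 360 = -576 kJ/mol, and 1 additional pair relative to high-spin adds 315 kJ/mol, giving -261 kJ/mol.
The difference is -261 − (-216) = -45 kJ/mol, so low-spin lies lower.

-45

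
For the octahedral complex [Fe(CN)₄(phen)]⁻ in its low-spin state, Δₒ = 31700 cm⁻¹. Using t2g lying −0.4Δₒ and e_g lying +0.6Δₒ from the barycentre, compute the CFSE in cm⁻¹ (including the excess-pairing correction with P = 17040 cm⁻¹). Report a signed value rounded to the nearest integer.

Ligand charges: 4×(-1) from CN⁻ and 1×(+0) from phen sum to -4; with overall charge -1, Fe is +3.
Fe is in group 8, so Fe³⁺ is d⁵ (8 − 3 = 5).
The d⁵ electrons fill as t2g^5 e_g^0.
Orbital CFSE = 5(-0.4) + 0(0.6) = -2.0Δₒ = -2.0 × 31700 = -63400 cm⁻¹.
Pairing penalty: 2 pairs vs 0 in the high-spin reference → 2 extra × P = 34080 cm⁻¹.
Net CFSE = -63400 + 34080 = -29320 cm⁻¹.

-29320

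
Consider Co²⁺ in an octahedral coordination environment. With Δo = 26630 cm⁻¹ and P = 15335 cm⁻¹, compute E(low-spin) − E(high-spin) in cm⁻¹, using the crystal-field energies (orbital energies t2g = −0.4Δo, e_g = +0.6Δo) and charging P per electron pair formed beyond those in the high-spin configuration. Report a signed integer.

Co²⁺: group 9, so d-count = 9 − 2 = 7.
In the high-spin limit (t2g^5 e_g^2) the orbital term is -0.8Δo = -21304 cm⁻¹, with no excess pairing.
Low-spin: t2g^6 e_g^1, orbital CFSE = -1.8Δo = -47934 cm⁻¹; plus 1 excess pair × P = +15335 cm⁻¹; total -32599 cm⁻¹.
Thus E(LS) − E(HS) = -11295 cm⁻¹.

-11295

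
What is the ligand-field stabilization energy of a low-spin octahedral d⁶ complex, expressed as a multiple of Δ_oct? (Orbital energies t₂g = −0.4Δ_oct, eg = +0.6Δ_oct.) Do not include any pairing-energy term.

Configuration: t₂g⁶ eg⁰.
CFSE = 6(-0.4Δ_oct) + 0(0.6Δ_oct) = -2.4Δ_oct + 0.0Δ_oct = -2.4Δ_oct.

-2.4 Δ_oct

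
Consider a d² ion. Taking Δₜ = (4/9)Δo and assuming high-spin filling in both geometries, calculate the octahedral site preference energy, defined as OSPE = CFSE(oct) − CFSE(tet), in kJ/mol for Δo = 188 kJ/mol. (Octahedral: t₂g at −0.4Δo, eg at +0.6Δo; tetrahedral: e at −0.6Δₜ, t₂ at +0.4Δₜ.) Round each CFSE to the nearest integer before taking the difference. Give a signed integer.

In an octahedral site d² (HS) is t2g^2 e_g^0, giving CFSE(oct) = -0.8Δo = -150 kJ/mol.
Tetrahedral e^2 t2^0 gives -1.2Δₜ = -1.2 × (4/9) × 188 = -100 kJ/mol.
Subtracting, OSPE = -150 − (-100) = -50 kJ/mol.

-50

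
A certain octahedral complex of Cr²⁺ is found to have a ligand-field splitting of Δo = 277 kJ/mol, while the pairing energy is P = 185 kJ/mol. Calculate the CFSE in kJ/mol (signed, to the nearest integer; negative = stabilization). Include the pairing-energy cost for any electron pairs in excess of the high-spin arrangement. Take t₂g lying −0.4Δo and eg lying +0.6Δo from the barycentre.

Cr is in group 6, so Cr²⁺ is d⁴ (6 − 2 = 4).
With Δo > P the complex is low-spin.
That gives t₂g⁴ eg⁰.
Orbital CFSE = -1.6Δo = -1.6 × 277 = -443 kJ/mol.
Excess pairs vs high-spin: 1 − 0 = 1; pairing cost = +185 kJ/mol.
Net CFSE = -443 + 185 = -258 kJ/mol.

-258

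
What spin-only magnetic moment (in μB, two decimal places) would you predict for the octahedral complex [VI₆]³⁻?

2.83 μB

Each I⁻ contributes -1; 6 × (-1) = -6. With overall charge -3, V is in the +3 oxidation state.
V sits in group 5; removing 3 electrons leaves V³⁺ with 5 − 3 = 2 d electrons.
Configuration: t₂g² eg⁰ → 2 unpaired electrons.
μ(spin-only) = √[2(2+2)] = √8 ≈ 2.83 μB.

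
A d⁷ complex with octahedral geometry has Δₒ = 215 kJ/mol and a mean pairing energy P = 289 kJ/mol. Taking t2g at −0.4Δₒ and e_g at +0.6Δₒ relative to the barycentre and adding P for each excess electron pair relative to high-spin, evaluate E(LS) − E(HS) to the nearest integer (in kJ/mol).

High-spin d⁷ fills as t2g^5 e_g^2 with CFSE 5(−0.4) + 2(+0.6) = -0.8Δₒ = -172 kJ/mol.
Low-spin: t2g^6 e_g^1, orbital CFSE = -1.8Δₒ = -387 kJ/mol; plus 1 excess pair × P = +289 kJ/mol; total -98 kJ/mol.
The difference is -98 − (-172) = 74 kJ/mol, so high-spin lies lower.

74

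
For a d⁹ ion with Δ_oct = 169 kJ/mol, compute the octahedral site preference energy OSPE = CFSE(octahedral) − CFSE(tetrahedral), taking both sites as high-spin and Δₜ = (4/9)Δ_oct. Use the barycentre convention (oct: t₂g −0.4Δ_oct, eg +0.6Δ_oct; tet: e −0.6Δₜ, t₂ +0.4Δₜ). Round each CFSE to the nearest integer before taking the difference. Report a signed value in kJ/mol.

Octahedral (high-spin): t₂g⁶ eg³, CFSE = 6(−0.4) + 3(+0.6) = -0.6Δ_oct = -0.6 × 169 = -101 kJ/mol.
Tetrahedral e⁴ t₂⁵ gives -0.4Δₜ = -0.4 × (4/9) × 169 = -30 kJ/mol.
Subtracting, OSPE = -101 − (-30) = -71 kJ/mol.

-71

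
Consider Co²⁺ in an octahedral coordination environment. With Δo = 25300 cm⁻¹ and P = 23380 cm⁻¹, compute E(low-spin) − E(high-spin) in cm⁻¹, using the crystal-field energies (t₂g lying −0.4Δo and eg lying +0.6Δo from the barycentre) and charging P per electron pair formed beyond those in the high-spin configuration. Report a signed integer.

Co²⁺: group 9, so d-count = 9 − 2 = 7.
In the high-spin limit (t₂g⁵ eg²) the orbital term is -0.8Δo = -20240 cm⁻¹, with no excess pairing.
Low-spin: t₂g⁶ eg¹, orbital CFSE = -1.8Δo = -45540 cm⁻¹; plus 1 excess pair × P = +23380 cm⁻¹; total -22160 cm⁻¹.
Thus E(LS) − E(HS) = -1920 cm⁻¹.

-1920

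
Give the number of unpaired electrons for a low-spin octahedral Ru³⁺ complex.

Group 8 minus oxidation state +3 gives a d⁵ configuration for Ru³⁺.
Configuration: t2g^5 e_g^0, giving 1 unpaired electron.

1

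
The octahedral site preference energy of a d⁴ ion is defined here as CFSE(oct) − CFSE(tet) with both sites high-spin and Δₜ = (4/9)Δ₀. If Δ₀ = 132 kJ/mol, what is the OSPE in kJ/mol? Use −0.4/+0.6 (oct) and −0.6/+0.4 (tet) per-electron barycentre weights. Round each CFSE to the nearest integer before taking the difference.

-56

Octahedral high-spin t₂g³ eg¹: CFSE = -0.6 × 132 = -79 kJ/mol.
Tetrahedral: e² t₂², CFSE = 2(−0.6) + 2(+0.4) = -0.4Δₜ = -0.4 × (4/9) × 132 = -23 kJ/mol.
OSPE = CFSE(oct) − CFSE(tet) = -79 − (-23) = -56 kJ/mol.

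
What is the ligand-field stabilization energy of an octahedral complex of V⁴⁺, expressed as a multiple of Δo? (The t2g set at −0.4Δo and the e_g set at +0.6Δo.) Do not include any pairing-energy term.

V is in group 5, so V⁴⁺ is d¹ (5 − 4 = 1).
Configuration: t2g^1 e_g^0.
CFSE = 1(-0.4Δo) + 0(0.6Δo) = -0.4Δo + 0.0Δo = -0.4Δo.

-0.4 Δo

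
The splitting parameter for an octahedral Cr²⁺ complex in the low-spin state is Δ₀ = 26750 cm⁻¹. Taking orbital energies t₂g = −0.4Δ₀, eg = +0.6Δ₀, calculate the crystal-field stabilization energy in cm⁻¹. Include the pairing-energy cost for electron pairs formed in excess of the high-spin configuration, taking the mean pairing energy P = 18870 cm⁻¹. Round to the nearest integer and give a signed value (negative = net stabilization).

-23930

Cr²⁺: group 6, so d-count = 6 − 2 = 4.
Electron filling gives t₂g⁴ eg⁰.
The orbital stabilization is -1.6Δ₀ = -1.6 × 26750 = -42800 cm⁻¹.
Pairing penalty: 1 pair vs 0 in the high-spin reference → 1 extra × P = 18870 cm⁻¹.
Combining: -42800 + 18870 = -23930 cm⁻¹.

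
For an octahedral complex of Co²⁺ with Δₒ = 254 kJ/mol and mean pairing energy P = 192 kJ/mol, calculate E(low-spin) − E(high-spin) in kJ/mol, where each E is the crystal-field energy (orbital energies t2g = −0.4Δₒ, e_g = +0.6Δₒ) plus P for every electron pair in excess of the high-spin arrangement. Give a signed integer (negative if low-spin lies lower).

Co is in group 9, so Co²⁺ is d⁷ (9 − 2 = 7).
In the high-spin limit (t2g^5 e_g^2) the orbital term is -0.8Δₒ = -203 kJ/mol, with no excess pairing.
Low-spin: t2g^6 e_g^1, orbital CFSE = -1.8Δₒ = -457 kJ/mol; plus 1 excess pair × P = +192 kJ/mol; total -265 kJ/mol.
E(LS) − E(HS) = -265 − (-203) = -62 kJ/mol.

-62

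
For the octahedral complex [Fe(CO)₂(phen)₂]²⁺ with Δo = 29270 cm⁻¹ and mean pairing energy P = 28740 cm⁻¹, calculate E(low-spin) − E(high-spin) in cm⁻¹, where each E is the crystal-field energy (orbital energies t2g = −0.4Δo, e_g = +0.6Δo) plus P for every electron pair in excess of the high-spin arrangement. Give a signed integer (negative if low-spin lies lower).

-1060

Ligand charges: 2×(+0) from CO and 2×(+0) from phen sum to +0; with overall charge +2, Fe is +2.
Fe is in group 8, so Fe²⁺ is d⁶ (8 − 2 = 6).
High-spin d⁶ fills as t2g^4 e_g^2 with CFSE 4(−0.4) + 2(+0.6) = -0.4Δo = -11708 cm⁻¹.
Low-spin: t2g^6 e_g^0, orbital CFSE = -2.4Δo = -70248 cm⁻¹; plus 2 excess pairs × P = +57480 cm⁻¹; total -12768 cm⁻¹.
Thus E(LS) − E(HS) = -1060 cm⁻¹.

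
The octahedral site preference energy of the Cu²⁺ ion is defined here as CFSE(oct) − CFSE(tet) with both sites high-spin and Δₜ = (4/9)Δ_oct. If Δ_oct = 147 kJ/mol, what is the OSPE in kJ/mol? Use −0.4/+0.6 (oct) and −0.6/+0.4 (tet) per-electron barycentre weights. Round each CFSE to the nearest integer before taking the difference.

Cu is in group 11, so Cu²⁺ is d⁹ (11 − 2 = 9).
In an octahedral site d⁹ (HS) is t₂g⁶ eg³, giving CFSE(oct) = -0.6Δ_oct = -88 kJ/mol.
Tetrahedral e⁴ t₂⁵ gives -0.4Δₜ = -0.4 × (4/9) × 147 = -26 kJ/mol.
OSPE = CFSE(oct) − CFSE(tet) = -88 − (-26) = -62 kJ/mol.

-62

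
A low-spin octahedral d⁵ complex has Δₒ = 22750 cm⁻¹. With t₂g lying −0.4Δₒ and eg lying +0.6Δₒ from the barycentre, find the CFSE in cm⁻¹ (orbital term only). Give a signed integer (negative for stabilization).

Configuration: t₂g⁵ eg⁰.
The orbital stabilization is -2.0Δₒ = -2.0 × 22750 = -45500 cm⁻¹.

-45500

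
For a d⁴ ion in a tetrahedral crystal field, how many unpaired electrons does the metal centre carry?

4

Tetrahedral splitting is small, so the complex is high-spin.
Configuration: e² t₂², giving 4 unpaired electrons.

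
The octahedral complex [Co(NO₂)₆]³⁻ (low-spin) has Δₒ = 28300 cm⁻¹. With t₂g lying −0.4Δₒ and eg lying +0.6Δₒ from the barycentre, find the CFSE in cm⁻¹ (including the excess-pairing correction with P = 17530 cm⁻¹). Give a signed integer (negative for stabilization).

-32860

Each NO₂⁻ contributes -1; 6 × (-1) = -6. With overall charge -3, Co is in the +3 oxidation state.
Co is in group 9, so Co³⁺ is d⁶ (9 − 3 = 6).
Configuration: t₂g⁶ eg⁰.
Orbital CFSE = 6(-0.4) + 0(0.6) = -2.4Δₒ = -2.4 × 28300 = -67920 cm⁻¹.
Pairing penalty: 3 pairs vs 1 in the high-spin reference → 2 extra × P = 35060 cm⁻¹.
Overall CFSE = -67920 + 35060 = -32860 cm⁻¹.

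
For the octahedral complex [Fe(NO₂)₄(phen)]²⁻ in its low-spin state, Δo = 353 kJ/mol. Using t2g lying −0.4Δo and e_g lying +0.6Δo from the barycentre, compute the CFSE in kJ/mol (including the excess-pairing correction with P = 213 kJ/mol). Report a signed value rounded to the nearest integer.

-421

Ligand charges: 4×(-1) from NO₂⁻ and 1×(+0) from phen sum to -4; with overall charge -2, Fe is +2.
Fe sits in group 8; removing 2 electrons leaves Fe²⁺ with 8 − 2 = 6 d electrons.
Configuration: t2g^6 e_g^0.
The orbital stabilization is -2.4Δo = -2.4 × 353 = -847 kJ/mol.
High-spin d⁶ would be t2g^4 e_g^2 with 1 pair; low-spin has 3, so 2 excess pairs cost +2P = +426 kJ/mol.
Net CFSE = -847 + 426 = -421 kJ/mol.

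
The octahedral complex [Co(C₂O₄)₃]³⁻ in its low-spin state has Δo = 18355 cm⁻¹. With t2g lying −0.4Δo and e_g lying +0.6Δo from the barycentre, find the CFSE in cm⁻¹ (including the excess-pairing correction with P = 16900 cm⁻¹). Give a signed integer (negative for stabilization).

-10252

Each C₂O₄²⁻ contributes -2; 3 × (-2) = -6. With overall charge -3, Co is in the +3 oxidation state.
Group 9 minus oxidation state +3 gives a d⁶ configuration for Co³⁺.
The d⁶ electrons fill as t2g^6 e_g^0.
The orbital stabilization is -2.4Δo = -2.4 × 18355 = -44052 cm⁻¹.
Relative to high-spin t2g^4 e_g^2 (1 paired), the low-spin configuration has 2 additional pairs, contributing +2 × 16900 = +33800 cm⁻¹.
Overall CFSE = -44052 + 33800 = -10252 cm⁻¹.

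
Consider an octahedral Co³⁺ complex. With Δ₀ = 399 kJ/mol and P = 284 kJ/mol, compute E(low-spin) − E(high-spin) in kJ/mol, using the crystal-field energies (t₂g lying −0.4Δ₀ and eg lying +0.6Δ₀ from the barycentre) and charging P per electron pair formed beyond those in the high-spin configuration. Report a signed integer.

-230

Co is in group 9, so Co³⁺ is d⁶ (9 − 3 = 6).
In the high-spin limit (t₂g⁴ eg²) the orbital term is -0.4Δ₀ = -160 kJ/mol, with no excess pairing.
For low-spin the configuration is t₂g⁶ eg⁰: orbital energy -2.4 × 399 = -958 kJ/mol, and 2 additional pairs relative to high-spin add 568 kJ/mol, giving -390 kJ/mol.
The difference is -390 − (-160) = -230 kJ/mol, so low-spin lies lower.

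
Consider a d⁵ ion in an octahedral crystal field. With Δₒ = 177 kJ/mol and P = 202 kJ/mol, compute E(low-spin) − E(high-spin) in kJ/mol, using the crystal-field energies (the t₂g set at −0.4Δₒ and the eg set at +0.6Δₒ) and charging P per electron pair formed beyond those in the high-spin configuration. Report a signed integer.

In the high-spin limit (t₂g³ eg²) the orbital term is 0.0Δₒ = 0 kJ/mol, with no excess pairing.
Low-spin: t₂g⁵ eg⁰, orbital CFSE = -2.0Δₒ = -354 kJ/mol; plus 2 excess pairs × P = +404 kJ/mol; total 50 kJ/mol.
The difference is 50 − (0) = 50 kJ/mol, so high-spin lies lower.

50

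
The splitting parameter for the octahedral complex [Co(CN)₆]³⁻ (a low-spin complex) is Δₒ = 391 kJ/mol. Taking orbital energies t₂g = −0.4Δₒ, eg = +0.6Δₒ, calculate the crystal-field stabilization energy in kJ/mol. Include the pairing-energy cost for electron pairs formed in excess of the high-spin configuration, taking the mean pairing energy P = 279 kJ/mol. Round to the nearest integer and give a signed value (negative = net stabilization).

Each CN⁻ contributes -1; 6 × (-1) = -6. With overall charge -3, Co is in the +3 oxidation state.
Group 9 minus oxidation state +3 gives a d⁶ configuration for Co³⁺.
Electron filling gives t₂g⁶ eg⁰.
The orbital stabilization is -2.4Δₒ = -2.4 × 391 = -938 kJ/mol.
Relative to high-spin t₂g⁴ eg² (1 paired), the low-spin configuration has 2 additional pairs, contributing +2 × 279 = +558 kJ/mol.
Overall CFSE = -938 + 558 = -380 kJ/mol.

-380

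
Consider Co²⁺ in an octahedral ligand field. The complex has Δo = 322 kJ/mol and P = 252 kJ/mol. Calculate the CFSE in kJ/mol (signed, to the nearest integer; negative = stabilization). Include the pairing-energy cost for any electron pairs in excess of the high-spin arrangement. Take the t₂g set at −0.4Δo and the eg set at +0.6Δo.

-328

Co²⁺: group 9, so d-count = 9 − 2 = 7.
Here Δo > P (322 > 252), so the low-spin state is favoured.
That gives t₂g⁶ eg¹.
Orbital CFSE = -1.8Δo = -1.8 × 322 = -580 kJ/mol.
Excess pairs vs high-spin: 3 − 2 = 1; pairing cost = +252 kJ/mol.
Net CFSE = -580 + 252 = -328 kJ/mol.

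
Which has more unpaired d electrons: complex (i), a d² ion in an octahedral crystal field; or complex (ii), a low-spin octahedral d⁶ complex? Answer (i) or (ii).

(i)

(i): t2g^2 e_g^0 → 2 unpaired.
(ii): t2g^6 e_g^0 → 0 unpaired.
So (i) has more unpaired electrons.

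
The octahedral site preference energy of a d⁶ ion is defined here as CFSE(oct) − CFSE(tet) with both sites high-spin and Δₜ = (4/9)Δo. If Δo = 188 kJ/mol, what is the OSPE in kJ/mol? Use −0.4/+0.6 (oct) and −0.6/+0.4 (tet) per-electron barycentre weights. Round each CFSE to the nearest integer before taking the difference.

-25

Octahedral (high-spin): t₂g⁴ eg², CFSE = 4(−0.4) + 2(+0.6) = -0.4Δo = -0.4 × 188 = -75 kJ/mol.
In a tetrahedral site the filling is e³ t₂³: CFSE(tet) = -0.6Δₜ = -0.6 × (4/9)(188) = -50 kJ/mol.
OSPE = CFSE(oct) − CFSE(tet) = -75 − (-50) = -25 kJ/mol.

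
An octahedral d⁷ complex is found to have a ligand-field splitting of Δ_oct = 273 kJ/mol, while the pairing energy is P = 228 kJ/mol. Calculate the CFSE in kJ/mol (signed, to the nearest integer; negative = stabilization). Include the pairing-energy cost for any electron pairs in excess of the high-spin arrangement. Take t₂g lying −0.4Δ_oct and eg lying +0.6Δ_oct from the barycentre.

Here Δ_oct > P (273 > 228), so the low-spin state is favoured.
That gives t₂g⁶ eg¹.
Orbital CFSE = -1.8Δ_oct = -1.8 × 273 = -491 kJ/mol.
Excess pairs vs high-spin: 3 − 2 = 1; pairing cost = +228 kJ/mol.
Net CFSE = -491 + 228 = -263 kJ/mol.

-263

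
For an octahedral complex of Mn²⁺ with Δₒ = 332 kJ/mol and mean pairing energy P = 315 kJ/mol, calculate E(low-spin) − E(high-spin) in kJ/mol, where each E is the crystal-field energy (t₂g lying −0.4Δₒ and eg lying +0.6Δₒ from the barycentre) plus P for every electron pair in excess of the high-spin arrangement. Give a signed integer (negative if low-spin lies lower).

-34

Group 7 minus oxidation state +2 gives a d⁵ configuration for Mn²⁺.
High-spin: t₂g³ eg², CFSE = 0.0Δₒ = 0 kJ/mol.
Low-spin: t₂g⁵ eg⁰, orbital CFSE = -2.0Δₒ = -664 kJ/mol; plus 2 excess pairs × P = +630 kJ/mol; total -34 kJ/mol.
The difference is -34 − (0) = -34 kJ/mol, so low-spin lies lower.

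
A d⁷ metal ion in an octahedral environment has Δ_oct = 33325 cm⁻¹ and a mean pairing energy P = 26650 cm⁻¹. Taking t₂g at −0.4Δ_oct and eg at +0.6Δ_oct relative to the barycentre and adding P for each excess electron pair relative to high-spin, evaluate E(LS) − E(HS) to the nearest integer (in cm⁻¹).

In the high-spin limit (t₂g⁵ eg²) the orbital term is -0.8Δ_oct = -26660 cm⁻¹, with no excess pairing.
Low-spin t₂g⁶ eg¹ gives -1.8Δ_oct = -59985 cm⁻¹, but forming 1 extra pair costs 1P = 26650 cm⁻¹, so E(LS) = -59985 + 26650 = -33335 cm⁻¹.
The difference is -33335 − (-26660) = -6675 cm⁻¹, so low-spin lies lower.

-6675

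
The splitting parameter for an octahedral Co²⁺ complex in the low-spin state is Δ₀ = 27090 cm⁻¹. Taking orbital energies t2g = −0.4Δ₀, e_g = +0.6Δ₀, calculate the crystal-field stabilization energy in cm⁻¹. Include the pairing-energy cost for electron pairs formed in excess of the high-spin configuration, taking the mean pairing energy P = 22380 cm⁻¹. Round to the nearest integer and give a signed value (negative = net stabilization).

-26382

Group 9 minus oxidation state +2 gives a d⁷ configuration for Co²⁺.
Electron filling gives t2g^6 e_g^1.
The orbital stabilization is -1.8Δ₀ = -1.8 × 27090 = -48762 cm⁻¹.
Relative to high-spin t2g^5 e_g^2 (2 paired), the low-spin configuration has 1 additional pair, contributing +1 × 22380 = +22380 cm⁻¹.
Overall CFSE = -48762 + 22380 = -26382 cm⁻¹.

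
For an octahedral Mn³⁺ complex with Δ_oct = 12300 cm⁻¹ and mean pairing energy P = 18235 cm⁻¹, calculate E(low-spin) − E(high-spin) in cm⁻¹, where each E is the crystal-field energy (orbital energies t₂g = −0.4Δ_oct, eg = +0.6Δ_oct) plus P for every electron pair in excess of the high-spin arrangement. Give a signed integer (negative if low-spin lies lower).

Mn sits in group 7; removing 3 electrons leaves Mn³⁺ with 7 − 3 = 4 d electrons.
In the high-spin limit (t₂g³ eg¹) the orbital term is -0.6Δ_oct = -7380 cm⁻¹, with no excess pairing.
For low-spin the configuration is t₂g⁴ eg⁰: orbital energy -1.6 × 12300 = -19680 cm⁻¹, and 1 additional pair relative to high-spin adds 18235 cm⁻¹, giving -1445 cm⁻¹.
Thus E(LS) − E(HS) = 5935 cm⁻¹.

5935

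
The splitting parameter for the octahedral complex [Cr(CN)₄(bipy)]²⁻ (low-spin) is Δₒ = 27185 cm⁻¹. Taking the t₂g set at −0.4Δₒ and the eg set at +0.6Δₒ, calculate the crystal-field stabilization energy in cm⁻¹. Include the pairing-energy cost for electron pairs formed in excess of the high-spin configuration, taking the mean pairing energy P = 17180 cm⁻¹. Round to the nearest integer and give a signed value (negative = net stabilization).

Ligand charges: 4×(-1) from CN⁻ and 1×(+0) from bipy sum to -4; with overall charge -2, Cr is +2.
Cr²⁺: group 6, so d-count = 6 − 2 = 4.
Configuration: t₂g⁴ eg⁰.
The orbital stabilization is -1.6Δₒ = -1.6 × 27185 = -43496 cm⁻¹.
High-spin d⁴ would be t₂g³ eg¹ with 0 pairs; low-spin has 1, so 1 excess pair costs +1P = +17180 cm⁻¹.
Combining: -43496 + 17180 = -26316 cm⁻¹.

-26316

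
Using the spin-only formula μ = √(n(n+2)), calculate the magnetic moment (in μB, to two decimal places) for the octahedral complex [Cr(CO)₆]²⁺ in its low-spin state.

CO is neutral, so the +2 overall charge sits on Cr: oxidation state +2.
Cr sits in group 6; removing 2 electrons leaves Cr²⁺ with 6 − 2 = 4 d electrons.
Configuration: t2g^4 e_g^0 → 2 unpaired electrons.
μ(spin-only) = √[2(2+2)] = √8 ≈ 2.83 μB.

2.83 μB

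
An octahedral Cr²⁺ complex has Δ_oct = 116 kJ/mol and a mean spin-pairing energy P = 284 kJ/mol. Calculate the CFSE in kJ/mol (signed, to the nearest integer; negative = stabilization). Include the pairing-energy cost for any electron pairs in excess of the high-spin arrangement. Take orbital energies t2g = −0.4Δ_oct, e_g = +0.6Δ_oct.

Cr is in group 6, so Cr²⁺ is d⁴ (6 − 2 = 4).
Δ_oct < P, so pairing is avoided: the ground state is high-spin.
Filling d⁴ accordingly: t2g^3 e_g^1.
Orbital CFSE = -0.6Δ_oct = -0.6 × 116 = -70 kJ/mol.
High-spin has no excess pairs, so no pairing correction applies.

-70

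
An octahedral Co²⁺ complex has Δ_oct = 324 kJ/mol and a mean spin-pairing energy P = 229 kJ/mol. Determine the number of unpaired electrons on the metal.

Co is in group 9, so Co²⁺ is d⁷ (9 − 2 = 7).
Here Δ_oct > P (324 > 229), so the low-spin state is favoured.
That gives t2g^6 e_g^1.
Unpaired electrons: 1.

1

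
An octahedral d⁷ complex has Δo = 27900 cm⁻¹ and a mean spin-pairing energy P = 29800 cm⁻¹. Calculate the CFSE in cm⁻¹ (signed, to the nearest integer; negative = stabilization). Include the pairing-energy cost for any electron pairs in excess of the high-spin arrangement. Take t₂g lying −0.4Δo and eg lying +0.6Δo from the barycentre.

Here Δo < P (27900 < 29800), so the high-spin state is favoured.
That gives t₂g⁵ eg².
Orbital CFSE = -0.8Δo = -0.8 × 27900 = -22320 cm⁻¹.
High-spin has no excess pairs, so no pairing correction applies.

-22320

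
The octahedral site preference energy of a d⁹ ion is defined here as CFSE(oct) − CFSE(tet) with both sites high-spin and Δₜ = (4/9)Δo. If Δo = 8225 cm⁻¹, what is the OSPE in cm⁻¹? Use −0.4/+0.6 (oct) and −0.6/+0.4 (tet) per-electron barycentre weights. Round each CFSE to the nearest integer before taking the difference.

In an octahedral site d⁹ (HS) is t₂g⁶ eg³, giving CFSE(oct) = -0.6Δo = -4935 cm⁻¹.
Tetrahedral e⁴ t₂⁵ gives -0.4Δₜ = -0.4 × (4/9) × 8225 = -1462 cm⁻¹.
Subtracting, OSPE = -4935 − (-1462) = -3473 cm⁻¹.

-3473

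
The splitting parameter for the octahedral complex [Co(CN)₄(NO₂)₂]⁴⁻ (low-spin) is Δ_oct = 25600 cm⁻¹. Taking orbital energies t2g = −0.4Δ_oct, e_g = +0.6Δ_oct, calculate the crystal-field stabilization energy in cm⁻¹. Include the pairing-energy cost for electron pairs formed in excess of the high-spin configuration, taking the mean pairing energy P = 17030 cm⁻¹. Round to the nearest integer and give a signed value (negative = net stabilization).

Ligand charges: 4×(-1) from CN⁻ and 2×(-1) from NO₂⁻ sum to -6; with overall charge -4, Co is +2.
Co sits in group 9; removing 2 electrons leaves Co²⁺ with 9 − 2 = 7 d electrons.
Configuration: t2g^6 e_g^1.
CFSE(orbital) = 6×(-0.4Δ_oct) + 1×(0.6Δ_oct) = -1.8Δ_oct; with Δ_oct = 25600 cm⁻¹ that is -46080 cm⁻¹.
High-spin d⁷ would be t2g^5 e_g^2 with 2 pairs; low-spin has 3, so 1 excess pair costs +1P = +17030 cm⁻¹.
Overall CFSE = -46080 + 17030 = -29050 cm⁻¹.

-29050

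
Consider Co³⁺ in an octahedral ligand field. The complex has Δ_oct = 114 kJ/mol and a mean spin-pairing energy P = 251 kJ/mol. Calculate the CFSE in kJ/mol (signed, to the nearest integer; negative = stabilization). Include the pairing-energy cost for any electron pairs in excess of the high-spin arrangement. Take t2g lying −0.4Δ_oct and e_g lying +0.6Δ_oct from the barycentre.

Co³⁺: group 9, so d-count = 9 − 3 = 6.
With Δ_oct < P the complex is high-spin.
Filling d⁶ accordingly: t2g^4 e_g^2.
Orbital CFSE = -0.4Δ_oct = -0.4 × 114 = -46 kJ/mol.
High-spin has no excess pairs, so no pairing correction applies.

-46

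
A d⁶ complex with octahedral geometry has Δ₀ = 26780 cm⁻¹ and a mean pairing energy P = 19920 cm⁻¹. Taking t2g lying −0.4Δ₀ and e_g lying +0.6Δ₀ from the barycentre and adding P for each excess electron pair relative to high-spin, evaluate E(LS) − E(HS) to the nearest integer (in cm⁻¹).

High-spin: t2g^4 e_g^2, CFSE = -0.4Δ₀ = -10712 cm⁻¹.
Low-spin: t2g^6 e_g^0, orbital CFSE = -2.4Δ₀ = -64272 cm⁻¹; plus 2 excess pairs × P = +39840 cm⁻¹; total -24432 cm⁻¹.
Thus E(LS) − E(HS) = -13720 cm⁻¹.

-13720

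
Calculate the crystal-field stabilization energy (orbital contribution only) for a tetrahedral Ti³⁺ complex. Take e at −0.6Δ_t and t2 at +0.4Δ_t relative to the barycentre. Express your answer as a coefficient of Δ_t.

-0.6 Δ_t

Ti sits in group 4; removing 3 electrons leaves Ti³⁺ with 4 − 3 = 1 d electrons.
Tetrahedral splitting is small, so the complex is high-spin.
Configuration: e^1 t2^0.
CFSE = 1(-0.6Δ_t) + 0(0.4Δ_t) = -0.6Δ_t + 0.0Δ_t = -0.6Δ_t.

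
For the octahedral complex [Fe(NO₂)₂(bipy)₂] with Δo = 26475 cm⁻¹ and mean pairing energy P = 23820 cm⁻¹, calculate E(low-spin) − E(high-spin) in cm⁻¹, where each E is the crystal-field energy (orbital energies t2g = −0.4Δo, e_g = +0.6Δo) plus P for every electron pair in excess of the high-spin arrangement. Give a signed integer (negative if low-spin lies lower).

-5310

Ligand charges: 2×(-1) from NO₂⁻ and 2×(+0) from bipy sum to -2; with overall charge +0, Fe is +2.
Fe²⁺: group 8, so d-count = 8 − 2 = 6.
High-spin d⁶ fills as t2g^4 e_g^2 with CFSE 4(−0.4) + 2(+0.6) = -0.4Δo = -10590 cm⁻¹.
Low-spin t2g^6 e_g^0 gives -2.4Δo = -63540 cm⁻¹, but forming 2 extra pairs costs 2P = 47640 cm⁻¹, so E(LS) = -63540 + 47640 = -15900 cm⁻¹.
The difference is -15900 − (-10590) = -5310 cm⁻¹, so low-spin lies lower.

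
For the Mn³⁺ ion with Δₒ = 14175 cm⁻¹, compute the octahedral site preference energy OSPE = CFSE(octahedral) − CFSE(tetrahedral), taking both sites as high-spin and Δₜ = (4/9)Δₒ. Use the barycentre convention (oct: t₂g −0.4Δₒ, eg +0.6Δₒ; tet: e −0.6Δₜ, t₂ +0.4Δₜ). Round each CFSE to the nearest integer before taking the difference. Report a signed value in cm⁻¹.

-5985

Mn is in group 7, so Mn³⁺ is d⁴ (7 − 3 = 4).
In an octahedral site d⁴ (HS) is t2g^3 e_g^1, giving CFSE(oct) = -0.6Δₒ = -8505 cm⁻¹.
In a tetrahedral site the filling is e^2 t2^2: CFSE(tet) = -0.4Δₜ = -0.4 × (4/9)(14175) = -2520 cm⁻¹.
OSPE = CFSE(oct) − CFSE(tet) = -8505 − (-2520) = -5985 cm⁻¹.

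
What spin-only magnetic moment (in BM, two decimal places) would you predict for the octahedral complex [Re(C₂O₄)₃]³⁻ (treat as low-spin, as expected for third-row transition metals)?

2.83 BM

Each C₂O₄²⁻ contributes -2; 3 × (-2) = -6. With overall charge -3, Re is in the +3 oxidation state.
Re³⁺: group 7, so d-count = 7 − 3 = 4.
Configuration: t₂g⁴ eg⁰ → 2 unpaired electrons.
μ(spin-only) = √[2(2+2)] = √8 ≈ 2.83 BM.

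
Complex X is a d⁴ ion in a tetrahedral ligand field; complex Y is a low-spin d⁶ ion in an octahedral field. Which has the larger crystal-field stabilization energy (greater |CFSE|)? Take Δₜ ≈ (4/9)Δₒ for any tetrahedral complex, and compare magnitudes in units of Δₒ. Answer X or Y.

X: Tetrahedral fields are weak (Δₜ ≈ 4/9 Δₒ), so electrons fill high-spin; e² t₂², CFSE = -0.4Δₜ ≈ -0.18Δₒ.
Y: t2g^6 e_g^0, CFSE = -2.4Δₒ.
So Y has the larger |CFSE|.

Y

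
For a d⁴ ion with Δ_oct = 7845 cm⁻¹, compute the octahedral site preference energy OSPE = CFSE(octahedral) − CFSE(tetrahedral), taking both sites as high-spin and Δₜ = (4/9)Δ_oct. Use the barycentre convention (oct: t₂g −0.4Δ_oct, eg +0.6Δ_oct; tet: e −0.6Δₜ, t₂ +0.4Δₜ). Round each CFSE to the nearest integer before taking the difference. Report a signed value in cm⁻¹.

-3312

Octahedral (high-spin): t2g^3 e_g^1, CFSE = 3(−0.4) + 1(+0.6) = -0.6Δ_oct = -0.6 × 7845 = -4707 cm⁻¹.
Tetrahedral e^2 t2^2 gives -0.4Δₜ = -0.4 × (4/9) × 7845 = -1395 cm⁻¹.
OSPE = -4707 − (-1395) = -3312 cm⁻¹.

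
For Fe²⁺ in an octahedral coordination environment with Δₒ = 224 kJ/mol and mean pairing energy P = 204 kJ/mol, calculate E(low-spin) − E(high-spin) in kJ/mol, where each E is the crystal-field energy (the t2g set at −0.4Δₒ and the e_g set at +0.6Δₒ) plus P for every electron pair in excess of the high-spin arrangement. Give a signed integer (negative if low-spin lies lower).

-40

Group 8 minus oxidation state +2 gives a d⁶ configuration for Fe²⁺.
High-spin: t2g^4 e_g^2, CFSE = -0.4Δₒ = -90 kJ/mol.
Low-spin t2g^6 e_g^0 gives -2.4Δₒ = -538 kJ/mol, but forming 2 extra pairs costs 2P = 408 kJ/mol, so E(LS) = -538 + 408 = -130 kJ/mol.
E(LS) − E(HS) = -130 − (-90) = -40 kJ/mol.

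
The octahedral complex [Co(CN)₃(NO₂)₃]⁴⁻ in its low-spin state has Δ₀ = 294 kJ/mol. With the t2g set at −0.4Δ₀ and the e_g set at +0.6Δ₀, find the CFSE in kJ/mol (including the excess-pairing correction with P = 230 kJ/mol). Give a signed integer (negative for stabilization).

-299

Ligand charges: 3×(-1) from CN⁻ and 3×(-1) from NO₂⁻ sum to -6; with overall charge -4, Co is +2.
Co²⁺: group 9, so d-count = 9 − 2 = 7.
The d⁷ electrons fill as t2g^6 e_g^1.
Orbital CFSE = 6(-0.4) + 1(0.6) = -1.8Δ₀ = -1.8 × 294 = -529 kJ/mol.
High-spin d⁷ would be t2g^5 e_g^2 with 2 pairs; low-spin has 3, so 1 excess pair costs +1P = +230 kJ/mol.
Net CFSE = -529 + 230 = -299 kJ/mol.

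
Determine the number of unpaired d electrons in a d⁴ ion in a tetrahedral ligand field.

4

Tetrahedral fields are weak (Δₜ ≈ 4/9 Δₒ), so electrons fill high-spin.
Configuration: e^2 t2^2, giving 4 unpaired electrons.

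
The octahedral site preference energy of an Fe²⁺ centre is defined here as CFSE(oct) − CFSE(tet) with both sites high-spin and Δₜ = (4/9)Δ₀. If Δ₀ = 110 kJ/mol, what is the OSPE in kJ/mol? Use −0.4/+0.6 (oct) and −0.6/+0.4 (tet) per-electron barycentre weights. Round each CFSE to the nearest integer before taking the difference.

Fe²⁺: group 8, so d-count = 8 − 2 = 6.
Octahedral (high-spin): t2g^4 e_g^2, CFSE = 4(−0.4) + 2(+0.6) = -0.4Δ₀ = -0.4 × 110 = -44 kJ/mol.
Tetrahedral: e^3 t2^3, CFSE = 3(−0.6) + 3(+0.4) = -0.6Δₜ = -0.6 × (4/9) × 110 = -29 kJ/mol.
OSPE = CFSE(oct) − CFSE(tet) = -44 − (-29) = -15 kJ/mol.

-15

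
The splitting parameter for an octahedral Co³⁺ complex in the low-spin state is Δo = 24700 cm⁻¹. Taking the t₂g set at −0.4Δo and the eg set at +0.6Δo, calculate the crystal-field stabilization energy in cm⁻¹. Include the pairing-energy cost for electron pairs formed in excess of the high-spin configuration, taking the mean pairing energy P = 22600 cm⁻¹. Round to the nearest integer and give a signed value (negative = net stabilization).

Group 9 minus oxidation state +3 gives a d⁶ configuration for Co³⁺.
Electron filling gives t₂g⁶ eg⁰.
CFSE(orbital) = 6×(-0.4Δo) + 0×(0.6Δo) = -2.4Δo; with Δo = 24700 cm⁻¹ that is -59280 cm⁻¹.
High-spin d⁶ would be t₂g⁴ eg² with 1 pair; low-spin has 3, so 2 excess pairs cost +2P = +45200 cm⁻¹.
Net CFSE = -59280 + 45200 = -14080 cm⁻¹.

-14080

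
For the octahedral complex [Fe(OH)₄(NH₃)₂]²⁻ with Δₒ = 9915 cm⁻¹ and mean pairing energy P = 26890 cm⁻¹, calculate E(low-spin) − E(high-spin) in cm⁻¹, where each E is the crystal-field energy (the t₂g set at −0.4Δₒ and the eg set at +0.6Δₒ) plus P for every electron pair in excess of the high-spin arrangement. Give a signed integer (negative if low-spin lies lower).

33950

Ligand charges: 4×(-1) from OH⁻ and 2×(+0) from NH₃ sum to -4; with overall charge -2, Fe is +2.
Group 8 minus oxidation state +2 gives a d⁶ configuration for Fe²⁺.
In the high-spin limit (t₂g⁴ eg²) the orbital term is -0.4Δₒ = -3966 cm⁻¹, with no excess pairing.
For low-spin the configuration is t₂g⁶ eg⁰: orbital energy -2.4 × 9915 = -23796 cm⁻¹, and 2 additional pairs relative to high-spin add 53780 cm⁻¹, giving 29984 cm⁻¹.
The difference is 29984 − (-3966) = 33950 cm⁻¹, so high-spin lies lower.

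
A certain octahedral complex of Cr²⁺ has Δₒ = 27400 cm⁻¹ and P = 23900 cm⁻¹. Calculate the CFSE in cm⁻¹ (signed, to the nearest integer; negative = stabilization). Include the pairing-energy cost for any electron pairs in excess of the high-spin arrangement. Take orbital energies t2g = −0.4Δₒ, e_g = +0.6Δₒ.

Group 6 minus oxidation state +2 gives a d⁴ configuration for Cr²⁺.
Since Δₒ = 27400 cm⁻¹ > P = 23900 cm⁻¹, the complex adopts the low-spin configuration.
Configuration: t2g^4 e_g^0.
Orbital CFSE = -1.6Δₒ = -1.6 × 27400 = -43840 cm⁻¹.
Excess pairs vs high-spin: 1 − 0 = 1; pairing cost = +23900 cm⁻¹.
Net CFSE = -43840 + 23900 = -19940 cm⁻¹.

-19940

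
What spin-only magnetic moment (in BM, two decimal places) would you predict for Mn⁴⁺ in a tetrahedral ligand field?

Mn⁴⁺: group 7, so d-count = 7 − 4 = 3.
With tetrahedral geometry the complex is necessarily high-spin.
Configuration: e² t₂¹ → 3 unpaired electrons.
μ(spin-only) = √[3(3+2)] = √15 ≈ 3.87 BM.

3.87 BM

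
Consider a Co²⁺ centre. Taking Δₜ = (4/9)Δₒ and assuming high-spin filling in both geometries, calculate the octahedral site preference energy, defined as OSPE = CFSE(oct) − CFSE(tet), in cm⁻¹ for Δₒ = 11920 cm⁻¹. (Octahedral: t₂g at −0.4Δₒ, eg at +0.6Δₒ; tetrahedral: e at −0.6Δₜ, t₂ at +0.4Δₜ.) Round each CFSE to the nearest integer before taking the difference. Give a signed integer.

Co sits in group 9; removing 2 electrons leaves Co²⁺ with 9 − 2 = 7 d electrons.
In an octahedral site d⁷ (HS) is t₂g⁵ eg², giving CFSE(oct) = -0.8Δₒ = -9536 cm⁻¹.
In a tetrahedral site the filling is e⁴ t₂³: CFSE(tet) = -1.2Δₜ = -1.2 × (4/9)(11920) = -6357 cm⁻¹.
OSPE = -9536 − (-6357) = -3179 cm⁻¹.

-3179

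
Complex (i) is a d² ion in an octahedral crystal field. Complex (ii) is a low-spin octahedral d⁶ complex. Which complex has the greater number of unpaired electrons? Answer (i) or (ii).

(i)

(i): For octahedral d² the high- and low-spin configurations coincide; t₂g² eg⁰ → 2 unpaired.
(ii): t₂g⁶ eg⁰ → 0 unpaired.
So (i) has more unpaired electrons.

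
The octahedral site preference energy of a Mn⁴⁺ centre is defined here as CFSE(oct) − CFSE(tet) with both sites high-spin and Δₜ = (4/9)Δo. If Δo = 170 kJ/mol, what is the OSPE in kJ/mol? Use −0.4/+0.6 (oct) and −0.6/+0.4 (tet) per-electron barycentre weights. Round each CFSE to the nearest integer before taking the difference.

Mn sits in group 7; removing 4 electrons leaves Mn⁴⁺ with 7 − 4 = 3 d electrons.
In an octahedral site d³ (HS) is t₂g³ eg⁰, giving CFSE(oct) = -1.2Δo = -204 kJ/mol.
Tetrahedral: e² t₂¹, CFSE = 2(−0.6) + 1(+0.4) = -0.8Δₜ = -0.8 × (4/9) × 170 = -60 kJ/mol.
Subtracting, OSPE = -204 − (-60) = -144 kJ/mol.

-144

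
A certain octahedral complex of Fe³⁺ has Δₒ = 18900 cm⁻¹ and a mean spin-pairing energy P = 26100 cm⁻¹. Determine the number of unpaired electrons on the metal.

Fe³⁺: group 8, so d-count = 8 − 3 = 5.
With Δₒ < P the complex is high-spin.
Filling d⁵ accordingly: t2g^3 e_g^2.
Unpaired electrons: 5.

5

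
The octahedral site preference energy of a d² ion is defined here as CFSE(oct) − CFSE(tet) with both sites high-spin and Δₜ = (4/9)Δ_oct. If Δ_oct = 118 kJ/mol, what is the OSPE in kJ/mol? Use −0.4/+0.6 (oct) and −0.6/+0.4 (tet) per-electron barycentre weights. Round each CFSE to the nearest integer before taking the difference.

In an octahedral site d² (HS) is t2g^2 e_g^0, giving CFSE(oct) = -0.8Δ_oct = -94 kJ/mol.
In a tetrahedral site the filling is e^2 t2^0: CFSE(tet) = -1.2Δₜ = -1.2 × (4/9)(118) = -63 kJ/mol.
OSPE = CFSE(oct) − CFSE(tet) = -94 − (-63) = -31 kJ/mol.

-31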